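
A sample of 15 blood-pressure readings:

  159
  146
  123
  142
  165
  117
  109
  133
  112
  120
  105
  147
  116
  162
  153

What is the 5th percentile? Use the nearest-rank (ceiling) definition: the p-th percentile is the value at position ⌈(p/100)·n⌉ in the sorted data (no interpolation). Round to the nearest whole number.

Sorted: 105, 109, 112, 116, 117, 120, 123, 133, 142, 146, 147, 153, 159, 162, 165.
n = 15.
Position = ⌈5/100 · 15⌉ = ⌈0.75⌉ = 1.
The value at rank 1 is 105.

105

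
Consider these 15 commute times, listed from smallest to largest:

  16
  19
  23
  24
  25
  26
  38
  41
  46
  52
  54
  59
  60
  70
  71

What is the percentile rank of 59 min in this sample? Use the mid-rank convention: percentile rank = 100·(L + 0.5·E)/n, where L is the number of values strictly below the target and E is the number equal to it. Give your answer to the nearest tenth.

Count below 59: L = 11; count equal: E = 1; n = 15.
Percentile rank = 100·(11 + 0.5·1)/15 = 100·11.5/15 = 76.67.

76.7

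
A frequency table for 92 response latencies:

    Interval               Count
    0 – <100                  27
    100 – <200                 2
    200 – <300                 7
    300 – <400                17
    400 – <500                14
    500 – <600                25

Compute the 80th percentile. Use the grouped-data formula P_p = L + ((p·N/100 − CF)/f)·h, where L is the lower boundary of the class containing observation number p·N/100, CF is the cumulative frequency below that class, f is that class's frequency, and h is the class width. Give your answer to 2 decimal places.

N = 92; target position k = 80/100 · 92 = 73.6.
Cumulative frequencies: 27, 29, 36, 53, 67, 92.
Observation 73.6 falls in the class 500 – <600.
L = 500, CF = 67, f = 25, h = 100.
P80 = 500 + ((73.6 − 67)/25)·100 = 500 + 26.4 = 526.4.

526.40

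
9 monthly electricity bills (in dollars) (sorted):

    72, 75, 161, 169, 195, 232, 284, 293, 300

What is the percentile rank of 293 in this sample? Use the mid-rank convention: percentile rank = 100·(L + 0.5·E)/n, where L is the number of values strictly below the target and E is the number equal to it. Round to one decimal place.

Count below 293: L = 7; count equal: E = 1; n = 9.
Percentile rank = 100·(7 + 0.5·1)/9 = 100·7.5/9 = 83.33.

83.3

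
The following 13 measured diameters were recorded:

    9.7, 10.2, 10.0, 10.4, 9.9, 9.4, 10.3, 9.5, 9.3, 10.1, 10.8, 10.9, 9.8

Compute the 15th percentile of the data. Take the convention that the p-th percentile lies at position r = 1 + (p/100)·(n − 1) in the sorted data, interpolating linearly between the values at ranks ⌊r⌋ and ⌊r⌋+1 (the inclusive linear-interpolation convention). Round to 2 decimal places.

9.48

Sorted: 9.3, 9.4, 9.5, 9.7, 9.8, 9.9, 10.0, 10.1, 10.2, 10.3, 10.4, 10.8, 10.9.
n = 13.
r = 1 + (15/100)·(13 − 1) = 1 + 1.8 = 2.8.
Rank 2 is 9.4 and rank 3 is 9.5.
Interpolate: 9.4 + 0.8·(9.5 − 9.4) = 9.4 + 0.8·0.1 = 9.48.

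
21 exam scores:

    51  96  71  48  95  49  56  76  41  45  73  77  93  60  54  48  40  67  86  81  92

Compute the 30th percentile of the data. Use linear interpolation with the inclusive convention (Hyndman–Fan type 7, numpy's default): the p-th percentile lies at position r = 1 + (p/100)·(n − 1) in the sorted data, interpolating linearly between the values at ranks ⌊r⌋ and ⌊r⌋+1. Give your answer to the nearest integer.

Sorted: 40, 41, 45, 48, 48, 49, 51, 54, 56, 60, 67, 71, 73, 76, 77, 81, 86, 92, 93, 95, 96.
n = 21.
r = 1 + (30/100)·(21 − 1) = 1 + 6 = 7.
r is an integer, so P30 is the value at rank 7: 51.

51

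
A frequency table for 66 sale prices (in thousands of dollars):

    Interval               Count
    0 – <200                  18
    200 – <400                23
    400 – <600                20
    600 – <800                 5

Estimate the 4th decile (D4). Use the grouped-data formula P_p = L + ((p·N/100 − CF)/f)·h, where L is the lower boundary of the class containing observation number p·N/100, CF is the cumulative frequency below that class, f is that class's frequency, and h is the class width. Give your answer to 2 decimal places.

N = 66; target position k = 40/100 · 66 = 26.4.
Cumulative frequencies: 18, 41, 61, 66.
Observation 26.4 falls in the class 200 – <400.
L = 200, CF = 18, f = 23, h = 200.
P40 = 200 + ((26.4 − 18)/23)·200 = 200 + 73.0435 = 273.043.

273.04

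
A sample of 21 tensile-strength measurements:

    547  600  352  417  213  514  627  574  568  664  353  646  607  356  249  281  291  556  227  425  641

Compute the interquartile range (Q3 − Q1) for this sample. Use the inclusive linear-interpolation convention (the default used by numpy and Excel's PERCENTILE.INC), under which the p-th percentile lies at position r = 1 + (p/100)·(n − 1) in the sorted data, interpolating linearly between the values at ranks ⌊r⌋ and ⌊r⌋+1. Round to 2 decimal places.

248.00

Sorted: 213, 227, 249, 281, 291, 352, 353, 356, 417, 425, 514, 547, 556, 568, 574, 600, 607, 627, 641, 646, 664.
n = 21.
P25: r = 6 (integer) → 352.
P75: r = 16 (integer) → 600.
Difference: 600 − 352 = 248.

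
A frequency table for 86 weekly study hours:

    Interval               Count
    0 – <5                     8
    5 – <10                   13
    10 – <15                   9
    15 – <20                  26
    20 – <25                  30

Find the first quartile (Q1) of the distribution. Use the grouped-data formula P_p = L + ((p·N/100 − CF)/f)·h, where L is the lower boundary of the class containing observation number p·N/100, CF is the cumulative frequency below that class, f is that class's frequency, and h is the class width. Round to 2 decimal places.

N = 86; target position k = 25/100 · 86 = 21.5.
Cumulative frequencies: 8, 21, 30, 56, 86.
Observation 21.5 falls in the class 10 – <15.
L = 10, CF = 21, f = 9, h = 5.
P25 = 10 + ((21.5 − 21)/9)·5 = 10 + 0.277778 = 10.2778.

10.28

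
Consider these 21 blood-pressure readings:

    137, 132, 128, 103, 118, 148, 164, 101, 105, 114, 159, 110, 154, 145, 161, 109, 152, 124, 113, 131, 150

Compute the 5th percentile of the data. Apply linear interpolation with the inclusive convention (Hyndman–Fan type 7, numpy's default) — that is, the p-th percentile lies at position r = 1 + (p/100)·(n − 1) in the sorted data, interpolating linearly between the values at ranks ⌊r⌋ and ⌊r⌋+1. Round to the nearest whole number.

Sorted: 101, 103, 105, 109, 110, 113, 114, 118, 124, 128, 131, 132, 137, 145, 148, 150, 152, 154, 159, 161, 164.
n = 21.
r = 1 + (5/100)·(21 − 1) = 1 + 1 = 2.
r is an integer, so P5 is the value at rank 2: 103.

103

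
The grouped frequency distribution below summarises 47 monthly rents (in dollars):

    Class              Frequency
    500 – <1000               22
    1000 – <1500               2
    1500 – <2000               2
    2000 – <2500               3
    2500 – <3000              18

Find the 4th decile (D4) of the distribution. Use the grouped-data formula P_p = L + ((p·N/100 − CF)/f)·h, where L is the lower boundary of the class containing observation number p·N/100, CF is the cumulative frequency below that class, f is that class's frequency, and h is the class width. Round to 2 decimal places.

N = 47; target position k = 40/100 · 47 = 18.8.
Cumulative frequencies: 22, 24, 26, 29, 47.
Observation 18.8 falls in the class 500 – <1000.
L = 500, CF = 0, f = 22, h = 500.
P40 = 500 + ((18.8 − 0)/22)·500 = 500 + 427.273 = 927.273.

927.27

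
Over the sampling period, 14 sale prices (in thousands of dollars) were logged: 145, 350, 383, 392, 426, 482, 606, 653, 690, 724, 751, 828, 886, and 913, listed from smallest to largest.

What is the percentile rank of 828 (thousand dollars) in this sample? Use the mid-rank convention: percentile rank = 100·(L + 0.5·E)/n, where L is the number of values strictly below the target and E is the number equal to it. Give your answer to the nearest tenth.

Count below 828: L = 11; count equal: E = 1; n = 14.
Percentile rank = 100·(11 + 0.5·1)/14 = 100·11.5/14 = 82.14.

82.1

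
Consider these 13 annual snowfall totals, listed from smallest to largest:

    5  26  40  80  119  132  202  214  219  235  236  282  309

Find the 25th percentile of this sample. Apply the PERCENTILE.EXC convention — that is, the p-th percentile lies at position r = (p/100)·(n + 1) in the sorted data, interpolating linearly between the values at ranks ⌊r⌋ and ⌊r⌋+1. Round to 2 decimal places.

n = 13.
r = (25/100)·(13 + 1) = 3.5.
Rank 3 is 40 and rank 4 is 80.
Interpolate: 40 + 0.5·(80 − 40) = 40 + 0.5·40 = 60.

60.00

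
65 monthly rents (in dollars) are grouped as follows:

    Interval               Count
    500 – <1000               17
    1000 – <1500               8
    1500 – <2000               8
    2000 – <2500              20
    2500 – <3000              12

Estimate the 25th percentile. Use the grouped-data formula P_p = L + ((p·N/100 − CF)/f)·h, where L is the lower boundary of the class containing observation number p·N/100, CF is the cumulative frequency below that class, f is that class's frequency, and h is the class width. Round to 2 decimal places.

N = 65; target position k = 25/100 · 65 = 16.25.
Cumulative frequencies: 17, 25, 33, 53, 65.
Observation 16.25 falls in the class 500 – <1000.
L = 500, CF = 0, f = 17, h = 500.
P25 = 500 + ((16.25 − 0)/17)·500 = 500 + 477.941 = 977.941.

977.94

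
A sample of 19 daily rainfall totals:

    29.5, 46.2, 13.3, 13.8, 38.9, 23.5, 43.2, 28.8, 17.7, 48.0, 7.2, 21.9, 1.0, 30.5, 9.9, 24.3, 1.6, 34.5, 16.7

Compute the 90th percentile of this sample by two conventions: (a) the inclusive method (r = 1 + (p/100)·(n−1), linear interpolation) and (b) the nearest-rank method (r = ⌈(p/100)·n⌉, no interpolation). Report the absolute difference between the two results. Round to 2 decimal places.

2.40

Sorted: 1.0, 1.6, 7.2, 9.9, 13.3, 13.8, 16.7, 17.7, 21.9, 23.5, 24.3, 28.8, 29.5, 30.5, 34.5, 38.9, 43.2, 46.2, 48.0.
n = 19.
(a) r = 17.2; between ranks 17 (43.2) and 18 (46.2): 43.8.
(b) the nearest-rank method: rank 18 → 46.2.
|43.8 − 46.2| = 2.4.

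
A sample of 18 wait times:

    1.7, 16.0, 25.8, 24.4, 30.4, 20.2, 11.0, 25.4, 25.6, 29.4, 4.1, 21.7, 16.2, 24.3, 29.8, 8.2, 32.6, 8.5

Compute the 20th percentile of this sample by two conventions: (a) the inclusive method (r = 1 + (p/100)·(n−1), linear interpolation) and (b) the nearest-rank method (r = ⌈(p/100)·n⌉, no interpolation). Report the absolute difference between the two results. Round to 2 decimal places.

Sorted: 1.7, 4.1, 8.2, 8.5, 11.0, 16.0, 16.2, 20.2, 21.7, 24.3, 24.4, 25.4, 25.6, 25.8, 29.4, 29.8, 30.4, 32.6.
n = 18.
(a) r = 4.4; between ranks 4 (8.5) and 5 (11.0): 9.5.
(b) the nearest-rank method: rank 4 → 8.5.
|9.5 − 8.5| = 1.

1.00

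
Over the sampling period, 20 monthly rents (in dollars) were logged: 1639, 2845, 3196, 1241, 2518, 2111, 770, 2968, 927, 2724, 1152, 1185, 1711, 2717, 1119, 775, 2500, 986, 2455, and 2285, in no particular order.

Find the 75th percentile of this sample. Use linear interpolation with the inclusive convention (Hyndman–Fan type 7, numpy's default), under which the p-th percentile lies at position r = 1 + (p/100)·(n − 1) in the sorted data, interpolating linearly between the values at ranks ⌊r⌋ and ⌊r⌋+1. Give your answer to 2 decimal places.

2567.75

Sorted: 770, 775, 927, 986, 1119, 1152, 1185, 1241, 1639, 1711, 2111, 2285, 2455, 2500, 2518, 2717, 2724, 2845, 2968, 3196.
n = 20.
r = 1 + (75/100)·(20 − 1) = 1 + 14.25 = 15.25.
Rank 15 is 2518 and rank 16 is 2717.
Interpolate: 2518 + 0.25·(2717 − 2518) = 2518 + 0.25·199 = 2567.75.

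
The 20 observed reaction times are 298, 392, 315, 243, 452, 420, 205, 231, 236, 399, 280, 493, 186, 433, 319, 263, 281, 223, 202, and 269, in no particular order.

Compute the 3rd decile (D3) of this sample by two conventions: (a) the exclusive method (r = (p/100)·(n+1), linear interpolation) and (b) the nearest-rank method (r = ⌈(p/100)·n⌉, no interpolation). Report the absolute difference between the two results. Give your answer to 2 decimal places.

Sorted: 186, 202, 205, 223, 231, 236, 243, 263, 269, 280, 281, 298, 315, 319, 392, 399, 420, 433, 452, 493.
n = 20.
(a) r = 6.3; between ranks 6 (236) and 7 (243): 238.1.
(b) the nearest-rank method: rank 6 → 236.
|238.1 − 236| = 2.1.

2.10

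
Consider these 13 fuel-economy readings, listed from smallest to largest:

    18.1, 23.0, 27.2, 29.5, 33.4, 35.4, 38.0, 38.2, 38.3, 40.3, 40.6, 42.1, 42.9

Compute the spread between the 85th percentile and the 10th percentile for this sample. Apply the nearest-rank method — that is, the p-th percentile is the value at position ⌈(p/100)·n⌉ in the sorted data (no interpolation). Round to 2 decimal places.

n = 13.
P10: rank ⌈10/100·13⌉ = 2 → 23.
P85: rank ⌈85/100·13⌉ = 12 → 42.1.
Difference: 42.1 − 23 = 19.1.

19.10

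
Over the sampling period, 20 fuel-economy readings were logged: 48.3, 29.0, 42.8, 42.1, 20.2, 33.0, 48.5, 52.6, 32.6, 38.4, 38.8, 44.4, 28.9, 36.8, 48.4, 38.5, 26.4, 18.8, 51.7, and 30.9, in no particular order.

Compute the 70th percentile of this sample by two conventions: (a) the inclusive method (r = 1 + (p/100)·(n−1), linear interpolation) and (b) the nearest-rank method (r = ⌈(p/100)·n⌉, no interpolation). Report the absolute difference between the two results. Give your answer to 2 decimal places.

0.48

Sorted: 18.8, 20.2, 26.4, 28.9, 29.0, 30.9, 32.6, 33.0, 36.8, 38.4, 38.5, 38.8, 42.1, 42.8, 44.4, 48.3, 48.4, 48.5, 51.7, 52.6.
n = 20.
(a) r = 14.3; between ranks 14 (42.8) and 15 (44.4): 43.28.
(b) the nearest-rank method: rank 14 → 42.8.
|43.28 − 42.8| = 0.48.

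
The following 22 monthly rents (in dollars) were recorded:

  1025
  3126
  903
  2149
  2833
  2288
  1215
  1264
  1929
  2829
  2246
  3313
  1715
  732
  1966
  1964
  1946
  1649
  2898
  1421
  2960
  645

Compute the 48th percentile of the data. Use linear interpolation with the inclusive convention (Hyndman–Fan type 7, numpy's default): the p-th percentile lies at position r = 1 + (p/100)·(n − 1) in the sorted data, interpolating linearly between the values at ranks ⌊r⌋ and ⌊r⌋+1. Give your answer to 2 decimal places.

1947.44

Sorted: 645, 732, 903, 1025, 1215, 1264, 1421, 1649, 1715, 1929, 1946, 1964, 1966, 2149, 2246, 2288, 2829, 2833, 2898, 2960, 3126, 3313.
n = 22.
r = 1 + (48/100)·(22 − 1) = 1 + 10.08 = 11.08.
Rank 11 is 1946 and rank 12 is 1964.
Interpolate: 1946 + 0.08·(1964 − 1946) = 1946 + 0.08·18 = 1947.44.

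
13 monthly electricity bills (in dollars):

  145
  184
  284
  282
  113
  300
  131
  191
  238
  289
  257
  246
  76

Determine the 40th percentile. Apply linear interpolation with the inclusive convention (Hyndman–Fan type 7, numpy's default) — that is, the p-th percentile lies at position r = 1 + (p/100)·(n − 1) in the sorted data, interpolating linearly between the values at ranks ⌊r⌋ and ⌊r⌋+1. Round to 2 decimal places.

189.60

Sorted: 76, 113, 131, 145, 184, 191, 238, 246, 257, 282, 284, 289, 300.
n = 13.
r = 1 + (40/100)·(13 − 1) = 1 + 4.8 = 5.8.
Rank 5 is 184 and rank 6 is 191.
Interpolate: 184 + 0.8·(191 − 184) = 184 + 0.8·7 = 189.6.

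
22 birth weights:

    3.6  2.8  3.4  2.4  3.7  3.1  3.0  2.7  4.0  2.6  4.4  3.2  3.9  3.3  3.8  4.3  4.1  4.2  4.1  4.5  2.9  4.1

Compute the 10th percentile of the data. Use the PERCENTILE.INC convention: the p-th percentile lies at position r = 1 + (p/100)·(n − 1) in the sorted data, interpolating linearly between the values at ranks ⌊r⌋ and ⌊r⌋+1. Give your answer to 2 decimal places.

Sorted: 2.4, 2.6, 2.7, 2.8, 2.9, 3.0, 3.1, 3.2, 3.3, 3.4, 3.6, 3.7, 3.8, 3.9, 4.0, 4.1, 4.1, 4.1, 4.2, 4.3, 4.4, 4.5.
n = 22.
r = 1 + (10/100)·(22 − 1) = 1 + 2.1 = 3.1.
Rank 3 is 2.7 and rank 4 is 2.8.
Interpolate: 2.7 + 0.1·(2.8 − 2.7) = 2.7 + 0.1·0.1 = 2.71.

2.71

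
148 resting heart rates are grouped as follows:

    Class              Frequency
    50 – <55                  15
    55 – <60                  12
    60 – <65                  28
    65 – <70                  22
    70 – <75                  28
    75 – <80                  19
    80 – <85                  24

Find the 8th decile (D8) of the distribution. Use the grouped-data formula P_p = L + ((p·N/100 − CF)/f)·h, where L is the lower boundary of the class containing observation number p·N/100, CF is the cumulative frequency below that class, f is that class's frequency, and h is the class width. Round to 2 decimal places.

78.53

N = 148; target position k = 80/100 · 148 = 118.4.
Cumulative frequencies: 15, 27, 55, 77, 105, 124, 148.
Observation 118.4 falls in the class 75 – <80.
L = 75, CF = 105, f = 19, h = 5.
P80 = 75 + ((118.4 − 105)/19)·5 = 75 + 3.52632 = 78.5263.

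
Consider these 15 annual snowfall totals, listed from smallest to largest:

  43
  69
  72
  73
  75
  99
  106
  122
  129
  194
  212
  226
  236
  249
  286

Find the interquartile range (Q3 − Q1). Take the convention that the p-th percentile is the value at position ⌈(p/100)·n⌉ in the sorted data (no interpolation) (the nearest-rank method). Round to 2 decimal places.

n = 15.
P25: rank ⌈25/100·15⌉ = 4 → 73.
P75: rank ⌈75/100·15⌉ = 12 → 226.
Difference: 226 − 73 = 153.

153.00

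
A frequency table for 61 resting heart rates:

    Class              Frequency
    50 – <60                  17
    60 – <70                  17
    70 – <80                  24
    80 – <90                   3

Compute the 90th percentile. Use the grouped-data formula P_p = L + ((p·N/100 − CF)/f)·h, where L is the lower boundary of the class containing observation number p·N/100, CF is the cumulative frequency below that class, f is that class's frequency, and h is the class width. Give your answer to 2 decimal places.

N = 61; target position k = 90/100 · 61 = 54.9.
Cumulative frequencies: 17, 34, 58, 61.
Observation 54.9 falls in the class 70 – <80.
L = 70, CF = 34, f = 24, h = 10.
P90 = 70 + ((54.9 − 34)/24)·10 = 70 + 8.70833 = 78.7083.

78.71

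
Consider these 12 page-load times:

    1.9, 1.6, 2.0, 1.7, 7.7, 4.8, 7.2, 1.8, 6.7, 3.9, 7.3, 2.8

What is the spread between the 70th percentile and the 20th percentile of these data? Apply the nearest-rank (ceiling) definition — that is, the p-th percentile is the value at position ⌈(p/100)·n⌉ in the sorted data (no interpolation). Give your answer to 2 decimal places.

Sorted: 1.6, 1.7, 1.8, 1.9, 2.0, 2.8, 3.9, 4.8, 6.7, 7.2, 7.3, 7.7.
n = 12.
P20: rank ⌈20/100·12⌉ = 3 → 1.8.
P70: rank ⌈70/100·12⌉ = 9 → 6.7.
Difference: 6.7 − 1.8 = 4.9.

4.90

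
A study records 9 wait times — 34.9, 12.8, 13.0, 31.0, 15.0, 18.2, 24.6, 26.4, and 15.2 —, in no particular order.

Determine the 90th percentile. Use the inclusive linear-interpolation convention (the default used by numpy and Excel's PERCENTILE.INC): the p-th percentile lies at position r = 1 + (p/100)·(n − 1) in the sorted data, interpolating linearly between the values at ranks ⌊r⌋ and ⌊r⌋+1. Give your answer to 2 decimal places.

31.78

Sorted: 12.8, 13.0, 15.0, 15.2, 18.2, 24.6, 26.4, 31.0, 34.9.
n = 9.
r = 1 + (90/100)·(9 − 1) = 1 + 7.2 = 8.2.
Rank 8 is 31.0 and rank 9 is 34.9.
Interpolate: 31.0 + 0.2·(34.9 − 31.0) = 31.0 + 0.2·3.9 = 31.78.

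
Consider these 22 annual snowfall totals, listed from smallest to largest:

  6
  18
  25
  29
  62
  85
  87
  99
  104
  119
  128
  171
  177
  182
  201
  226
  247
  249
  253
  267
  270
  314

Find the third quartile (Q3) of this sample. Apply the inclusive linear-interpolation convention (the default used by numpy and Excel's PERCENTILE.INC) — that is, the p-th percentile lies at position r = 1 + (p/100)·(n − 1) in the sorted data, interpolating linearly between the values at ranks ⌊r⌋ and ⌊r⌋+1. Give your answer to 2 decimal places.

241.75

n = 22.
r = 1 + (75/100)·(22 − 1) = 1 + 15.75 = 16.75.
Rank 16 is 226 and rank 17 is 247.
Interpolate: 226 + 0.75·(247 − 226) = 226 + 0.75·21 = 241.75.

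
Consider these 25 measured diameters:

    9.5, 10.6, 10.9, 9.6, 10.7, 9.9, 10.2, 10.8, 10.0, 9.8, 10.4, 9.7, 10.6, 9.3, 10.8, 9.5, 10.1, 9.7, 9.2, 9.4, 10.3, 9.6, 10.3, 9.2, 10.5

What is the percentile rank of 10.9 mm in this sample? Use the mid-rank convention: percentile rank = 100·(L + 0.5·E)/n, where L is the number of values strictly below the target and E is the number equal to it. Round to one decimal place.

Sorted: 9.2, 9.2, 9.3, 9.4, 9.5, 9.5, 9.6, 9.6, 9.7, 9.7, 9.8, 9.9, 10.0, 10.1, 10.2, 10.3, 10.3, 10.4, 10.5, 10.6, 10.6, 10.7, 10.8, 10.8, 10.9.
Count below 10.9: L = 24; count equal: E = 1; n = 25.
Percentile rank = 100·(24 + 0.5·1)/25 = 100·24.5/25 = 98.

98.0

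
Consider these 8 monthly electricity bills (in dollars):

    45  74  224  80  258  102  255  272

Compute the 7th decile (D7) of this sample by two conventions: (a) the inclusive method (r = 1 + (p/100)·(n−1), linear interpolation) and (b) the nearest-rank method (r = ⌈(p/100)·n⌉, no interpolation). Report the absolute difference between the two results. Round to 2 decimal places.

3.10

Sorted: 45, 74, 80, 102, 224, 255, 258, 272.
n = 8.
(a) r = 5.9; between ranks 5 (224) and 6 (255): 251.9.
(b) the nearest-rank method: rank 6 → 255.
|251.9 − 255| = 3.1.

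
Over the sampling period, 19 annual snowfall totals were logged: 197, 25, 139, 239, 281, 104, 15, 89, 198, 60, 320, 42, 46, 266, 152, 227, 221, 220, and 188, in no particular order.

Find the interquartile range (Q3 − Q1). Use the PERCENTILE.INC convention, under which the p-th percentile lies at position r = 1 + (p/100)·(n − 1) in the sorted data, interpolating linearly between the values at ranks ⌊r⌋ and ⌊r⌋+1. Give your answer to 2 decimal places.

Sorted: 15, 25, 42, 46, 60, 89, 104, 139, 152, 188, 197, 198, 220, 221, 227, 239, 266, 281, 320.
n = 19.
P25: r = 5.5; ranks 5–6 are 60, 89; interpolating gives 74.5.
P75: r = 14.5; ranks 14–15 are 221, 227; interpolating gives 224.
Difference: 224 − 74.5 = 149.5.

149.50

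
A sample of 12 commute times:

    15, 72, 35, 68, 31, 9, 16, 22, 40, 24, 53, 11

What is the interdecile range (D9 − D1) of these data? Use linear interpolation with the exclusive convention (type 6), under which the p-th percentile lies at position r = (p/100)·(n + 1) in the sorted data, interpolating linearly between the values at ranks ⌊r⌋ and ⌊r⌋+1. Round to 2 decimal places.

61.20

Sorted: 9, 11, 15, 16, 22, 24, 31, 35, 40, 53, 68, 72.
n = 12.
P10: r = 1.3; ranks 1–2 are 9, 11; interpolating gives 9.6.
P90: r = 11.7; ranks 11–12 are 68, 72; interpolating gives 70.8.
Difference: 70.8 − 9.6 = 61.2.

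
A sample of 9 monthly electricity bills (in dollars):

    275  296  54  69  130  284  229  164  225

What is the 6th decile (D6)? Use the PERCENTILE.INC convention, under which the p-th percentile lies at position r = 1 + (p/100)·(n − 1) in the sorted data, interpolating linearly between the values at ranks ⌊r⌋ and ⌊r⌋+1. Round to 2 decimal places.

Sorted: 54, 69, 130, 164, 225, 229, 275, 284, 296.
n = 9.
r = 1 + (60/100)·(9 − 1) = 1 + 4.8 = 5.8.
Rank 5 is 225 and rank 6 is 229.
Interpolate: 225 + 0.8·(229 − 225) = 225 + 0.8·4 = 228.2.

228.20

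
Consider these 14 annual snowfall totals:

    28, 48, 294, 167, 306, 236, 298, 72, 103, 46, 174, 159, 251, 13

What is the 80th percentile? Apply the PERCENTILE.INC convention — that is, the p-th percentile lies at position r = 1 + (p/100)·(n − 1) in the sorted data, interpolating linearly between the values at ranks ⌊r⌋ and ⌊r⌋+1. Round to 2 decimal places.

268.20

Sorted: 13, 28, 46, 48, 72, 103, 159, 167, 174, 236, 251, 294, 298, 306.
n = 14.
r = 1 + (80/100)·(14 − 1) = 1 + 10.4 = 11.4.
Rank 11 is 251 and rank 12 is 294.
Interpolate: 251 + 0.4·(294 − 251) = 251 + 0.4·43 = 268.2.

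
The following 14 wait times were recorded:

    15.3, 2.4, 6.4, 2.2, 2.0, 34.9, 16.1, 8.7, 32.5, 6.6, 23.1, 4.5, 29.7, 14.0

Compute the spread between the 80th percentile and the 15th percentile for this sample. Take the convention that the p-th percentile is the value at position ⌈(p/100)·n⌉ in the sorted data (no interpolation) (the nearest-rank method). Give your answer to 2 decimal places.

Sorted: 2.0, 2.2, 2.4, 4.5, 6.4, 6.6, 8.7, 14.0, 15.3, 16.1, 23.1, 29.7, 32.5, 34.9.
n = 14.
P15: rank ⌈15/100·14⌉ = 3 → 2.4.
P80: rank ⌈80/100·14⌉ = 12 → 29.7.
Difference: 29.7 − 2.4 = 27.3.

27.30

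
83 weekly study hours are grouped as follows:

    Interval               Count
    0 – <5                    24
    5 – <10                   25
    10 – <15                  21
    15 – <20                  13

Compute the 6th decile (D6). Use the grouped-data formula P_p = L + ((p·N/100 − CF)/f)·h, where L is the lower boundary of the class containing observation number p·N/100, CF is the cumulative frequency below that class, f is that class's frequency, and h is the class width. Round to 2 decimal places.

10.19

N = 83; target position k = 60/100 · 83 = 49.8.
Cumulative frequencies: 24, 49, 70, 83.
Observation 49.8 falls in the class 10 – <15.
L = 10, CF = 49, f = 21, h = 5.
P60 = 10 + ((49.8 − 49)/21)·5 = 10 + 0.190476 = 10.1905.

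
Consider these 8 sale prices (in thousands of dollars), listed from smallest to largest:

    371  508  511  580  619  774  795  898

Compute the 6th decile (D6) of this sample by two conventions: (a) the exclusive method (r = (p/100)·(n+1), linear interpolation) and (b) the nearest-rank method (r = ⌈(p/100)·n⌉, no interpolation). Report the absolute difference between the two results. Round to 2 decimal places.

62.00

n = 8.
(a) r = 5.4; between ranks 5 (619) and 6 (774): 681.
(b) the nearest-rank method: rank 5 → 619.
|681 − 619| = 62.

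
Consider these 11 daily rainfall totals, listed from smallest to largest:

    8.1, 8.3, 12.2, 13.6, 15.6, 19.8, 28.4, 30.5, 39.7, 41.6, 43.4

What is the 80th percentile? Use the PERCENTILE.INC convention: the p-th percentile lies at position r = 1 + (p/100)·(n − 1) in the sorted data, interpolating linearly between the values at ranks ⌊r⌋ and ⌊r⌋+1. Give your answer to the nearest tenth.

n = 11.
r = 1 + (80/100)·(11 − 1) = 1 + 8 = 9.
r is an integer, so P80 is the value at rank 9: 39.7.

39.7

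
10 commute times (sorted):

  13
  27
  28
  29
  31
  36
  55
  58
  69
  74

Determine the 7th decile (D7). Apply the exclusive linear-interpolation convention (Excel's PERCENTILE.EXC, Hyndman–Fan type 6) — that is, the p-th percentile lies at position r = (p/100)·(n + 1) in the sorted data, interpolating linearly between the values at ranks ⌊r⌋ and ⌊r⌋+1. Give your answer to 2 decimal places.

n = 10.
r = (70/100)·(10 + 1) = 7.7.
Rank 7 is 55 and rank 8 is 58.
Interpolate: 55 + 0.7·(58 − 55) = 55 + 0.7·3 = 57.1.

57.10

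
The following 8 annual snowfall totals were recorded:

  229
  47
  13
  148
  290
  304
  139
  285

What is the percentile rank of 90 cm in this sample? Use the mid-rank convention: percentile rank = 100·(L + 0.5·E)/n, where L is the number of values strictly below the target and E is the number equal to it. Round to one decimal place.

Sorted: 13, 47, 139, 148, 229, 285, 290, 304.
Count below 90: L = 2; count equal: E = 0; n = 8.
Percentile rank = 100·(2 + 0.5·0)/8 = 100·2/8 = 25.

25.0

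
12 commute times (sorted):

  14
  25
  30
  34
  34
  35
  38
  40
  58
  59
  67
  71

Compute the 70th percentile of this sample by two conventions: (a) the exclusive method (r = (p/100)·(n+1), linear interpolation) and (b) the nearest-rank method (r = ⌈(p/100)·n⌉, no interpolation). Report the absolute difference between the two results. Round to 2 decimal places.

n = 12.
(a) r = 9.1; between ranks 9 (58) and 10 (59): 58.1.
(b) the nearest-rank method: rank 9 → 58.
|58.1 − 58| = 0.1.

0.10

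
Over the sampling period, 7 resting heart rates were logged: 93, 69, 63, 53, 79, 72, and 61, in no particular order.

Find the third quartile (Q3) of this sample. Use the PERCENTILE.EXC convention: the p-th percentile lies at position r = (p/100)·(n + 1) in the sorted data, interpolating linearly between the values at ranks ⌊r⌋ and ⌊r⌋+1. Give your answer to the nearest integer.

Sorted: 53, 61, 63, 69, 72, 79, 93.
n = 7.
r = (75/100)·(7 + 1) = 6.
r is an integer, so P75 is the value at rank 6: 79.

79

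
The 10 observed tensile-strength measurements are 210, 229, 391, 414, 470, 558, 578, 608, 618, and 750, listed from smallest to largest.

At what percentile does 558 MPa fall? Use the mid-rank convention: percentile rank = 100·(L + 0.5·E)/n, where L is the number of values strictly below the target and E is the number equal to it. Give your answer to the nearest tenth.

55.0

Count below 558: L = 5; count equal: E = 1; n = 10.
Percentile rank = 100·(5 + 0.5·1)/10 = 100·5.5/10 = 55.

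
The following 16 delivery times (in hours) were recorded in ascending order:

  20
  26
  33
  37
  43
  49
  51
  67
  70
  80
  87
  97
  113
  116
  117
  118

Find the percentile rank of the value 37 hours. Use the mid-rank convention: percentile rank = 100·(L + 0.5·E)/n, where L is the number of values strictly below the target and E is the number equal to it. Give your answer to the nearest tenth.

21.9

Count below 37: L = 3; count equal: E = 1; n = 16.
Percentile rank = 100·(3 + 0.5·1)/16 = 100·3.5/16 = 21.88.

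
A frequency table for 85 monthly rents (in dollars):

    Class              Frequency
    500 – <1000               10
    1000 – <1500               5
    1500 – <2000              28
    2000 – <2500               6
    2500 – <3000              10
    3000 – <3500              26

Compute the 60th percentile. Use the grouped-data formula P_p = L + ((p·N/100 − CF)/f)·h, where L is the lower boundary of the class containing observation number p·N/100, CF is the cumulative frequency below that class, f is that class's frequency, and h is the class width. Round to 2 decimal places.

N = 85; target position k = 60/100 · 85 = 51.
Cumulative frequencies: 10, 15, 43, 49, 59, 85.
Observation 51 falls in the class 2500 – <3000.
L = 2500, CF = 49, f = 10, h = 500.
P60 = 2500 + ((51 − 49)/10)·500 = 2500 + 100 = 2600.

2600.00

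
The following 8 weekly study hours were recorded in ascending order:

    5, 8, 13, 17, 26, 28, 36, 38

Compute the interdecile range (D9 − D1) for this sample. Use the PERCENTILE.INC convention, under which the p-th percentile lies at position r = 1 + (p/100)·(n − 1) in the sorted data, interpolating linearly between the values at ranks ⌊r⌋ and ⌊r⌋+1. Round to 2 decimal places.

n = 8.
P10: r = 1.7; ranks 1–2 are 5, 8; interpolating gives 7.1.
P90: r = 7.3; ranks 7–8 are 36, 38; interpolating gives 36.6.
Difference: 36.6 − 7.1 = 29.5.

29.50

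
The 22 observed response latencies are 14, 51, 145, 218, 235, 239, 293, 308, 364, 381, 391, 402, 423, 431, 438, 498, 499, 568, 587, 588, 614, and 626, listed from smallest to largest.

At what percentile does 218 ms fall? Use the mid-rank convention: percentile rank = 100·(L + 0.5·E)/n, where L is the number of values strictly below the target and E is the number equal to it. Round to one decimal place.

Count below 218: L = 3; count equal: E = 1; n = 22.
Percentile rank = 100·(3 + 0.5·1)/22 = 100·3.5/22 = 15.91.

15.9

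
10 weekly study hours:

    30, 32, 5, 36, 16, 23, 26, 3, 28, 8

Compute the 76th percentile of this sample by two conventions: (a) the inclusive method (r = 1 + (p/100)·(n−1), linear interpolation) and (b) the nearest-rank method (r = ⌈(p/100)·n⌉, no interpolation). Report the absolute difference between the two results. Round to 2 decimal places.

Sorted: 3, 5, 8, 16, 23, 26, 28, 30, 32, 36.
n = 10.
(a) r = 7.84; between ranks 7 (28) and 8 (30): 29.68.
(b) the nearest-rank method: rank 8 → 30.
|29.68 − 30| = 0.32.

0.32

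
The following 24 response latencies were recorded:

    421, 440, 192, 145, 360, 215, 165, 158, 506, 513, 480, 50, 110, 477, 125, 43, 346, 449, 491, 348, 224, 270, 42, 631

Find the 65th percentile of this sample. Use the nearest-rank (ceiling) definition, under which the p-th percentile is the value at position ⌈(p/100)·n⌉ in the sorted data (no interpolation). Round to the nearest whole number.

421

Sorted: 42, 43, 50, 110, 125, 145, 158, 165, 192, 215, 224, 270, 346, 348, 360, 421, 440, 449, 477, 480, 491, 506, 513, 631.
n = 24.
Position = ⌈65/100 · 24⌉ = ⌈15.6⌉ = 16.
The value at rank 16 is 421.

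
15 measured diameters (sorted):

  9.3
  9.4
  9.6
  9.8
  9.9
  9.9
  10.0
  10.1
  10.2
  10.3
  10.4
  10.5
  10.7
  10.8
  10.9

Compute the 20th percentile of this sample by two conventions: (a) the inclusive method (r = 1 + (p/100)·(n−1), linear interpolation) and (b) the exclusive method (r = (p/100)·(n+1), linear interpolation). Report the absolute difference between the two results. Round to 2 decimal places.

0.12

n = 15.
(a) r = 3.8; between ranks 3 (9.6) and 4 (9.8): 9.76.
(b) r = 3.2; between ranks 3 (9.6) and 4 (9.8): 9.64.
|9.76 − 9.64| = 0.12.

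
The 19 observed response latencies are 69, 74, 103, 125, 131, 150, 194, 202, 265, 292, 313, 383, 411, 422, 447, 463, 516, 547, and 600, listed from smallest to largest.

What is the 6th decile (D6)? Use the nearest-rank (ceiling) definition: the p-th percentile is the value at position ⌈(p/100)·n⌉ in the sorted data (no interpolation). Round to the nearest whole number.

n = 19.
Position = ⌈60/100 · 19⌉ = ⌈11.4⌉ = 12.
The value at rank 12 is 383.

383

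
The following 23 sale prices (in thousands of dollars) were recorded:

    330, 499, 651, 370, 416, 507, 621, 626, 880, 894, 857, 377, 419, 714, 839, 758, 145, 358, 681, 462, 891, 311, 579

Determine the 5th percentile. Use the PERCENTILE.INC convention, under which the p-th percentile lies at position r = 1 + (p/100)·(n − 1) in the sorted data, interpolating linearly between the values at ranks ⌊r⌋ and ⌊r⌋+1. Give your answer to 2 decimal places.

Sorted: 145, 311, 330, 358, 370, 377, 416, 419, 462, 499, 507, 579, 621, 626, 651, 681, 714, 758, 839, 857, 880, 891, 894.
n = 23.
r = 1 + (5/100)·(23 − 1) = 1 + 1.1 = 2.1.
Rank 2 is 311 and rank 3 is 330.
Interpolate: 311 + 0.1·(330 − 311) = 311 + 0.1·19 = 312.9.

312.90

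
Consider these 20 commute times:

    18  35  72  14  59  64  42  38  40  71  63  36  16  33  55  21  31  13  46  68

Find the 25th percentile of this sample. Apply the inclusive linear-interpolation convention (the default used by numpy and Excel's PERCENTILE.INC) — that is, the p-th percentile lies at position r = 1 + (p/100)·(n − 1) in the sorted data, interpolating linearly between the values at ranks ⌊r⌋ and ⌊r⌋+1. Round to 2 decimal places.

Sorted: 13, 14, 16, 18, 21, 31, 33, 35, 36, 38, 40, 42, 46, 55, 59, 63, 64, 68, 71, 72.
n = 20.
r = 1 + (25/100)·(20 − 1) = 1 + 4.75 = 5.75.
Rank 5 is 21 and rank 6 is 31.
Interpolate: 21 + 0.75·(31 − 21) = 21 + 0.75·10 = 28.5.

28.50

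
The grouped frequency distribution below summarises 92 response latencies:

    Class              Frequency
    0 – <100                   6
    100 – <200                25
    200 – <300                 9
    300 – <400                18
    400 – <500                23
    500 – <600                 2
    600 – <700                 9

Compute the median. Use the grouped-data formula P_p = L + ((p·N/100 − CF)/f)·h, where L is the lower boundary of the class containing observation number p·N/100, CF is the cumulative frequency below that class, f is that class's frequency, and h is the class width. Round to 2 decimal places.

N = 92; target position k = 50/100 · 92 = 46.
Cumulative frequencies: 6, 31, 40, 58, 81, 83, 92.
Observation 46 falls in the class 300 – <400.
L = 300, CF = 40, f = 18, h = 100.
P50 = 300 + ((46 − 40)/18)·100 = 300 + 33.3333 = 333.333.

333.33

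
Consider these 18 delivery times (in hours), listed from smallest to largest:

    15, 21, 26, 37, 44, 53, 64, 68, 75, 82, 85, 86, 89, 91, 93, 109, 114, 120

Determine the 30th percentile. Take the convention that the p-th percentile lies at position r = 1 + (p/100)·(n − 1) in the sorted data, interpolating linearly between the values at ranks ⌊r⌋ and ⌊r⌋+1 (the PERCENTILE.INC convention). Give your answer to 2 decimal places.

54.10

n = 18.
r = 1 + (30/100)·(18 − 1) = 1 + 5.1 = 6.1.
Rank 6 is 53 and rank 7 is 64.
Interpolate: 53 + 0.1·(64 − 53) = 53 + 0.1·11 = 54.1.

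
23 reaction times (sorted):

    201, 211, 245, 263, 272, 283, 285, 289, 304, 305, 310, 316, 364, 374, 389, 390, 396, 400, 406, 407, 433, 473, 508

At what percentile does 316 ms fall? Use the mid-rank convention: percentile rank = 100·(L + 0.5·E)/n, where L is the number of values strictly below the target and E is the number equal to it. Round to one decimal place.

50.0

Count below 316: L = 11; count equal: E = 1; n = 23.
Percentile rank = 100·(11 + 0.5·1)/23 = 100·11.5/23 = 50.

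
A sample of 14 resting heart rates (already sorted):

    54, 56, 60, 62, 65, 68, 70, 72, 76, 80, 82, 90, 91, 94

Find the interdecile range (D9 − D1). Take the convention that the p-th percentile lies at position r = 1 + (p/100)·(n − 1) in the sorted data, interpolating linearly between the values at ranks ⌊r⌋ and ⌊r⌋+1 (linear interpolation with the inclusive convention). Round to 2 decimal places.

n = 14.
P10: r = 2.3; ranks 2–3 are 56, 60; interpolating gives 57.2.
P90: r = 12.7; ranks 12–13 are 90, 91; interpolating gives 90.7.
Difference: 90.7 − 57.2 = 33.5.

33.50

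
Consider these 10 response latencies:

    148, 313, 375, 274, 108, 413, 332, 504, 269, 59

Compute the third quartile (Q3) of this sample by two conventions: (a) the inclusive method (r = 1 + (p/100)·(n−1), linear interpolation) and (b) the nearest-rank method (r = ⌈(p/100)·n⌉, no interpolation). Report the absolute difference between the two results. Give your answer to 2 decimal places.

10.75

Sorted: 59, 108, 148, 269, 274, 313, 332, 375, 413, 504.
n = 10.
(a) r = 7.75; between ranks 7 (332) and 8 (375): 364.25.
(b) the nearest-rank method: rank 8 → 375.
|364.25 − 375| = 10.75.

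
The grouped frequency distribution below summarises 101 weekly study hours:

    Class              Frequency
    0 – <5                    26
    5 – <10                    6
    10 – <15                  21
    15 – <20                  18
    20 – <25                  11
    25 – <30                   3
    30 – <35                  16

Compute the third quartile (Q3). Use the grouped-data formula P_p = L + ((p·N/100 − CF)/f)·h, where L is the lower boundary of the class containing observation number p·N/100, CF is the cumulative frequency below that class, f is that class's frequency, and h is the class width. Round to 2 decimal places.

N = 101; target position k = 75/100 · 101 = 75.75.
Cumulative frequencies: 26, 32, 53, 71, 82, 85, 101.
Observation 75.75 falls in the class 20 – <25.
L = 20, CF = 71, f = 11, h = 5.
P75 = 20 + ((75.75 − 71)/11)·5 = 20 + 2.15909 = 22.1591.

22.16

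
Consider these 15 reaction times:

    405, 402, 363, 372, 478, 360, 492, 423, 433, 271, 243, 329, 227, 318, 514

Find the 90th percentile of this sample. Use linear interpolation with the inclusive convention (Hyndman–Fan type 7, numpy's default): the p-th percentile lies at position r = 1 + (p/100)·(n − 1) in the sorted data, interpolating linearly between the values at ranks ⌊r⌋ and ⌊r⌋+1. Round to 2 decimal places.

486.40

Sorted: 227, 243, 271, 318, 329, 360, 363, 372, 402, 405, 423, 433, 478, 492, 514.
n = 15.
r = 1 + (90/100)·(15 − 1) = 1 + 12.6 = 13.6.
Rank 13 is 478 and rank 14 is 492.
Interpolate: 478 + 0.6·(492 − 478) = 478 + 0.6·14 = 486.4.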